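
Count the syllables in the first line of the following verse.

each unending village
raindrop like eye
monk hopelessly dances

The first line: each (1), unending (3), village (2) → 6

6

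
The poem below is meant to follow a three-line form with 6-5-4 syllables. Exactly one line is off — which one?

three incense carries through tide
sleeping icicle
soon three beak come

Line 1

Line 1: three(1) + incense(2) + carries(2) + through(1) + tide(1) = 7 (expected 6)
Line 2: sleeping(2) + icicle(3) = 5 ✓
Line 3: soon(1) + three(1) + beak(1) + come(1) = 4 ✓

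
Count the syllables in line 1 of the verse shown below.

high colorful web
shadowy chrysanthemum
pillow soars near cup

Line 1: high(1) + colorful(3) + web(1) = 5

5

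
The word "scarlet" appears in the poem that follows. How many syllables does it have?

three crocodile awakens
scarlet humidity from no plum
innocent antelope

"scarlet" has 2 syllables.

2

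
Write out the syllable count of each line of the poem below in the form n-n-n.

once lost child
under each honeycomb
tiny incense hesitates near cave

3-6-9

Line 1: once(1) + lost(1) + child(1) = 3
Line 2: under(2) + each(1) + honeycomb(3) = 6
Line 3: tiny(2) + incense(2) + hesitates(3) + near(1) + cave(1) = 9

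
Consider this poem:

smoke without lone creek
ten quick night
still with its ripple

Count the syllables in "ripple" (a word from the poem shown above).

"ripple" has 2 syllables.

2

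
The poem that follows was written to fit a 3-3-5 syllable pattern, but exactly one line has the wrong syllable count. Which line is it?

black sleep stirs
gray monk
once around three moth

Line 2

Line 1: "black sleep stirs": 1+1+1 = 3 ✓
Line 2: "gray monk": 1+1 = 2 (expected 3)
Line 3: "once around three moth": 1+2+1+1 = 5 ✓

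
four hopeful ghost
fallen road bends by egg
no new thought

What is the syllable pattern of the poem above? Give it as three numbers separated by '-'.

4-6-3

Line 1: four(1) + hopeful(2) + ghost(1) = 4
Line 2: fallen(2) + road(1) + bends(1) + by(1) + egg(1) = 6
Line 3: no(1) + new(1) + thought(1) = 3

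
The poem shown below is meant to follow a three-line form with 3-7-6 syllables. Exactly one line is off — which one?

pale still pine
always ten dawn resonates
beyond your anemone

Line 1: pale (1), still (1), pine (1) → 3 ✓
Line 2: always (2), ten (1), dawn (1), resonates (3) → 7 ✓
Line 3: beyond (2), your (1), anemone (4) → 7 (expected 6)

Line 3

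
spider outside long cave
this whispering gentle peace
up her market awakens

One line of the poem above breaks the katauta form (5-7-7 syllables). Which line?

The first line

Line 1: spider (2), outside (2), long (1), cave (1) → 6 (expected 5)
Line 2: this (1), whispering (3), gentle (2), peace (1) → 7 ✓
Line 3: up (1), her (1), market (2), awakens (3) → 7 ✓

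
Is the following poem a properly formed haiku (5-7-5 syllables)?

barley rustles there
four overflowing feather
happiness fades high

Line 1: barley(2) + rustles(2) + there(1) = 5 ✓
Line 2: four(1) + overflowing(4) + feather(2) = 7 ✓
Line 3: happiness(3) + fades(1) + high(1) = 5 ✓

Yes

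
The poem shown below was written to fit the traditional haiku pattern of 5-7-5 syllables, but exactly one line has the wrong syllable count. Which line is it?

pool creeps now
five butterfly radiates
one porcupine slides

The first line

Line 1: pool (1), creeps (1), now (1) → 3 (expected 5)
Line 2: five (1), butterfly (3), radiates (3) → 7 ✓
Line 3: one (1), porcupine (3), slides (1) → 5 ✓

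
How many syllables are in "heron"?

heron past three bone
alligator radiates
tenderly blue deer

"heron" has 2 syllables.

2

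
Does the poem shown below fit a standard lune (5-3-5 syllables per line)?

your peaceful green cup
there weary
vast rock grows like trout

Line 1: your(1) + peaceful(2) + green(1) + cup(1) = 5 ✓
Line 2: there(1) + weary(2) = 3 ✓
Line 3: vast(1) + rock(1) + grows(1) + like(1) + trout(1) = 5 ✓

Yes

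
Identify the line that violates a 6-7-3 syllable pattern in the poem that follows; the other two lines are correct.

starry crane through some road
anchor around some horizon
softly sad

The second line

Line 1: "starry crane through some road": 2+1+1+1+1 = 6 ✓
Line 2: "anchor around some horizon": 2+2+1+3 = 8 (expected 7)
Line 3: "softly sad": 2+1 = 3 ✓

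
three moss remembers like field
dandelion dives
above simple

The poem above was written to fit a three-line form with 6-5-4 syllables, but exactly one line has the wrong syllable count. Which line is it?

Line 1: "three moss remembers like field": 1+1+3+1+1 = 7 (expected 6)
Line 2: "dandelion dives": 4+1 = 5 ✓
Line 3: "above simple": 2+2 = 4 ✓

Line 1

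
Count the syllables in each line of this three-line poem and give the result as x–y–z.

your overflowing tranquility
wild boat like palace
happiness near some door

9–5–6

Line 1: "your overflowing tranquility": 1+4+4 = 9
Line 2: "wild boat like palace": 1+1+1+2 = 5
Line 3: "happiness near some door": 3+1+1+1 = 6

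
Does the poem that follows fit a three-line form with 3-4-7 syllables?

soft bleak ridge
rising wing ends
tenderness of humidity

Line 1: soft (1), bleak (1), ridge (1) → 3 ✓
Line 2: rising (2), wing (1), ends (1) → 4 ✓
Line 3: tenderness (3), of (1), humidity (4) → 8 (expected 7)

No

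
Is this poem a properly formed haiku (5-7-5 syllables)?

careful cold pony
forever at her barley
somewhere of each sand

Line 1: "careful cold pony": 2+1+2 = 5 ✓
Line 2: "forever at her barley": 3+1+1+2 = 7 ✓
Line 3: "somewhere of each sand": 2+1+1+1 = 5 ✓

Yes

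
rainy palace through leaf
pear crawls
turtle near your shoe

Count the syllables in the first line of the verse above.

The first line: "rainy palace through leaf": 2+2+1+1 = 6

6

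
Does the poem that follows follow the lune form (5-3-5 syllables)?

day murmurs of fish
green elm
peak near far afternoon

No

Line 1: day(1) + murmurs(2) + of(1) + fish(1) = 5 ✓
Line 2: green(1) + elm(1) = 2 (expected 3)
Line 3: peak(1) + near(1) + far(1) + afternoon(3) = 6 (expected 5)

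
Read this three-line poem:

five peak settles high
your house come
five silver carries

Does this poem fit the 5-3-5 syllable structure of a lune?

Line 1: "five peak settles high": 1+1+2+1 = 5 ✓
Line 2: "your house come": 1+1+1 = 3 ✓
Line 3: "five silver carries": 1+2+2 = 5 ✓

Yes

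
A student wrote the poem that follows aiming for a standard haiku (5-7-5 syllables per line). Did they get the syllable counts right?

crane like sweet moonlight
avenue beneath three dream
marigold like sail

Yes

Line 1: crane (1), like (1), sweet (1), moonlight (2) → 5 ✓
Line 2: avenue (3), beneath (2), three (1), dream (1) → 7 ✓
Line 3: marigold (3), like (1), sail (1) → 5 ✓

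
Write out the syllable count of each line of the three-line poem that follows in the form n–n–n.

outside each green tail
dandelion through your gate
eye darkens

5–7–3

Line 1: outside (2), each (1), green (1), tail (1) → 5
Line 2: dandelion (4), through (1), your (1), gate (1) → 7
Line 3: eye (1), darkens (2) → 3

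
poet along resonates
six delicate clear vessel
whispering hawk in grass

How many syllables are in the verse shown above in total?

Line 1: poet(2) + along(2) + resonates(3) = 7
Line 2: six(1) + delicate(3) + clear(1) + vessel(2) = 7
Line 3: whispering(3) + hawk(1) + in(1) + grass(1) = 6
Total: 7 + 7 + 6 = 20

20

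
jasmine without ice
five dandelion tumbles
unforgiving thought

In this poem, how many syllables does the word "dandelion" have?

4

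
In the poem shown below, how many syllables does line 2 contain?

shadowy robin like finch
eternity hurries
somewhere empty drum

Line 2: eternity(4) + hurries(2) = 6

6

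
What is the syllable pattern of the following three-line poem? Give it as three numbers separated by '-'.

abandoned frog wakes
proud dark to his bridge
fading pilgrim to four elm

5-5-7

Line 1: "abandoned frog wakes": 3+1+1 = 5
Line 2: "proud dark to his bridge": 1+1+1+1+1 = 5
Line 3: "fading pilgrim to four elm": 2+2+1+1+1 = 7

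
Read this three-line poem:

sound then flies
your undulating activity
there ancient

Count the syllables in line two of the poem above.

9

Line two: your (1), undulating (4), activity (4) → 9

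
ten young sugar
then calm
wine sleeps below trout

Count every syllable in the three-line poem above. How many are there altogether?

11

Line 1: ten(1) + young(1) + sugar(2) = 4
Line 2: then(1) + calm(1) = 2
Line 3: wine(1) + sleeps(1) + below(2) + trout(1) = 5
Total: 4 + 2 + 5 = 11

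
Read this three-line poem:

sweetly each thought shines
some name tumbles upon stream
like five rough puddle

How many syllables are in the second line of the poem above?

The second line: some(1) + name(1) + tumbles(2) + upon(2) + stream(1) = 7

7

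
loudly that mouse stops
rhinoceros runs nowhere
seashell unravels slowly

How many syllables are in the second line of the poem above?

7

The second line: rhinoceros (4), runs (1), nowhere (2) → 7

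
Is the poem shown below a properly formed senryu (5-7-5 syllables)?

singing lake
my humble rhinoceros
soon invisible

No

Line 1: singing(2) + lake(1) = 3 (expected 5)
Line 2: my(1) + humble(2) + rhinoceros(4) = 7 ✓
Line 3: soon(1) + invisible(4) = 5 ✓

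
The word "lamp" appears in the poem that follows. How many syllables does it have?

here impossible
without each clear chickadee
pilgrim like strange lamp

"lamp" has 1 syllable.

1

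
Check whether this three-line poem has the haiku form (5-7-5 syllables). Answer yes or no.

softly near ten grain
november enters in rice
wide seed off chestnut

Yes

Line 1: softly(2) + near(1) + ten(1) + grain(1) = 5 ✓
Line 2: november(3) + enters(2) + in(1) + rice(1) = 7 ✓
Line 3: wide(1) + seed(1) + off(1) + chestnut(2) = 5 ✓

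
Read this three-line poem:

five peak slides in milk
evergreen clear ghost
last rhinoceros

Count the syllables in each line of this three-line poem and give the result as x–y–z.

5–5–5

Line 1: "five peak slides in milk": 1+1+1+1+1 = 5
Line 2: "evergreen clear ghost": 3+1+1 = 5
Line 3: "last rhinoceros": 1+4 = 5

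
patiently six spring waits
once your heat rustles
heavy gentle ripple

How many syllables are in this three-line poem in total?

Line 1: patiently(3) + six(1) + spring(1) + waits(1) = 6
Line 2: once(1) + your(1) + heat(1) + rustles(2) = 5
Line 3: heavy(2) + gentle(2) + ripple(2) = 6
Total: 6 + 5 + 6 = 17

17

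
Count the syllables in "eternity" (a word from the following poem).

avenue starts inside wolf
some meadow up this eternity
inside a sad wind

4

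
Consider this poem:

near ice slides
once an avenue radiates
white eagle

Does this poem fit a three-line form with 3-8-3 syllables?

Yes

Line 1: near(1) + ice(1) + slides(1) = 3 ✓
Line 2: once(1) + an(1) + avenue(3) + radiates(3) = 8 ✓
Line 3: white(1) + eagle(2) = 3 ✓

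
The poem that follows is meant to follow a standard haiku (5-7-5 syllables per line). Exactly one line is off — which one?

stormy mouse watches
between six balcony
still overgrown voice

Line 2

Line 1: stormy(2) + mouse(1) + watches(2) = 5 ✓
Line 2: between(2) + six(1) + balcony(3) = 6 (expected 7)
Line 3: still(1) + overgrown(3) + voice(1) = 5 ✓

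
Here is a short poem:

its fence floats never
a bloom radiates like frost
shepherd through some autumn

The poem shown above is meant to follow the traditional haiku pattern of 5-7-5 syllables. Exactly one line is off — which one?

Line 3

Line 1: its (1), fence (1), floats (1), never (2) → 5 ✓
Line 2: a (1), bloom (1), radiates (3), like (1), frost (1) → 7 ✓
Line 3: shepherd (2), through (1), some (1), autumn (2) → 6 (expected 5)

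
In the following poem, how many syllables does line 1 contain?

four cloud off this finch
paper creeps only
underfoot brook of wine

Line 1: "four cloud off this finch": 1+1+1+1+1 = 5

5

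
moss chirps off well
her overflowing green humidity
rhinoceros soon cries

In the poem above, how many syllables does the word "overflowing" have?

4

"overflowing" has 4 syllables.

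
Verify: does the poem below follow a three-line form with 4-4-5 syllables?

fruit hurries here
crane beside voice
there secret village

Yes

Line 1: "fruit hurries here": 1+2+1 = 4 ✓
Line 2: "crane beside voice": 1+2+1 = 4 ✓
Line 3: "there secret village": 1+2+2 = 5 ✓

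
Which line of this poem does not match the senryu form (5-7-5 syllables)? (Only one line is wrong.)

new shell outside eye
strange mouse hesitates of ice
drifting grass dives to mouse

Line 1: new(1) + shell(1) + outside(2) + eye(1) = 5 ✓
Line 2: strange(1) + mouse(1) + hesitates(3) + of(1) + ice(1) = 7 ✓
Line 3: drifting(2) + grass(1) + dives(1) + to(1) + mouse(1) = 6 (expected 5)

The third line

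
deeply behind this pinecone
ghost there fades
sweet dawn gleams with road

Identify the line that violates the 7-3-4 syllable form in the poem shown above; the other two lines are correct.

Line 3

Line 1: deeply (2), behind (2), this (1), pinecone (2) → 7 ✓
Line 2: ghost (1), there (1), fades (1) → 3 ✓
Line 3: sweet (1), dawn (1), gleams (1), with (1), road (1) → 5 (expected 4)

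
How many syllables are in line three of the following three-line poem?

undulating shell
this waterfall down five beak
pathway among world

Line three: pathway(2) + among(2) + world(1) = 5

5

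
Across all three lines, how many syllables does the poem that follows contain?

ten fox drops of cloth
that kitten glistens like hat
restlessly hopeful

17

Line 1: ten(1) + fox(1) + drops(1) + of(1) + cloth(1) = 5
Line 2: that(1) + kitten(2) + glistens(2) + like(1) + hat(1) = 7
Line 3: restlessly(3) + hopeful(2) = 5
Total: 5 + 7 + 5 = 17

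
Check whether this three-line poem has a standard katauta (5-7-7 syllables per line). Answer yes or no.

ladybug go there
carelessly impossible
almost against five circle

Yes

Line 1: ladybug(3) + go(1) + there(1) = 5 ✓
Line 2: carelessly(3) + impossible(4) = 7 ✓
Line 3: almost(2) + against(2) + five(1) + circle(2) = 7 ✓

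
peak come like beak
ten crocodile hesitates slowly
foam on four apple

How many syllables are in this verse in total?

18

Line 1: peak(1) + come(1) + like(1) + beak(1) = 4
Line 2: ten(1) + crocodile(3) + hesitates(3) + slowly(2) = 9
Line 3: foam(1) + on(1) + four(1) + apple(2) = 5
Total: 4 + 9 + 5 = 18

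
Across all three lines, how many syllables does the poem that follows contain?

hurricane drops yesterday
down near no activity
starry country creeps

Line 1: hurricane(3) + drops(1) + yesterday(3) = 7
Line 2: down(1) + near(1) + no(1) + activity(4) = 7
Line 3: starry(2) + country(2) + creeps(1) = 5
Total: 7 + 7 + 5 = 19

19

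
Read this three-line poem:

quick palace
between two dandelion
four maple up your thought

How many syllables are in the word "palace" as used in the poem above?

2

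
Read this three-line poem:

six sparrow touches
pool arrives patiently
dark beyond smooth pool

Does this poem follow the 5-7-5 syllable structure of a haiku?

Line 1: six(1) + sparrow(2) + touches(2) = 5 ✓
Line 2: pool(1) + arrives(2) + patiently(3) = 6 (expected 7)
Line 3: dark(1) + beyond(2) + smooth(1) + pool(1) = 5 ✓

No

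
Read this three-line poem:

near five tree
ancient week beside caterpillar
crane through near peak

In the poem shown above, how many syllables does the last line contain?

4

The last line: crane (1), through (1), near (1), peak (1) → 4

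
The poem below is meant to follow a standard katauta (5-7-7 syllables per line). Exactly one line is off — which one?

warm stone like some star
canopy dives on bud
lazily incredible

Line 2

Line 1: warm (1), stone (1), like (1), some (1), star (1) → 5 ✓
Line 2: canopy (3), dives (1), on (1), bud (1) → 6 (expected 7)
Line 3: lazily (3), incredible (4) → 7 ✓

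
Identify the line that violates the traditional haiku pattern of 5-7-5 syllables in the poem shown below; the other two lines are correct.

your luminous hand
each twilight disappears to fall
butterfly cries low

Line 2

Line 1: "your luminous hand": 1+3+1 = 5 ✓
Line 2: "each twilight disappears to fall": 1+2+3+1+1 = 8 (expected 7)
Line 3: "butterfly cries low": 3+1+1 = 5 ✓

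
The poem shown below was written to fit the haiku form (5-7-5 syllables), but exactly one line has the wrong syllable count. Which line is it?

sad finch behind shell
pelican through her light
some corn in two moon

Line 1: "sad finch behind shell": 1+1+2+1 = 5 ✓
Line 2: "pelican through her light": 3+1+1+1 = 6 (expected 7)
Line 3: "some corn in two moon": 1+1+1+1+1 = 5 ✓

The second line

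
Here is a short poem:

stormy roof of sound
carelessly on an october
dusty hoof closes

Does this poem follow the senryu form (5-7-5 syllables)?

No

Line 1: "stormy roof of sound": 2+1+1+1 = 5 ✓
Line 2: "carelessly on an october": 3+1+1+3 = 8 (expected 7)
Line 3: "dusty hoof closes": 2+1+2 = 5 ✓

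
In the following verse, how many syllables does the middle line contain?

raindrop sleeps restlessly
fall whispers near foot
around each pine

5

The middle line: fall (1), whispers (2), near (1), foot (1) → 5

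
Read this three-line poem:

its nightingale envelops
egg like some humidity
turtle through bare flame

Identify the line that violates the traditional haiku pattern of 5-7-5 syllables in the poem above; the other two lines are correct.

Line 1: "its nightingale envelops": 1+3+3 = 7 (expected 5)
Line 2: "egg like some humidity": 1+1+1+4 = 7 ✓
Line 3: "turtle through bare flame": 2+1+1+1 = 5 ✓

Line 1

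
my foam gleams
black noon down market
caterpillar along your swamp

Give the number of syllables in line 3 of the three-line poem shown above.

8

Line 3: "caterpillar along your swamp": 4+2+1+1 = 8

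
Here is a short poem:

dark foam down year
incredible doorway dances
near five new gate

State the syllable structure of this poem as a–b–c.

Line 1: dark(1) + foam(1) + down(1) + year(1) = 4
Line 2: incredible(4) + doorway(2) + dances(2) = 8
Line 3: near(1) + five(1) + new(1) + gate(1) = 4

4–8–4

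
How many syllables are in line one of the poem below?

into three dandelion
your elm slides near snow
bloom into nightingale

7

Line one: into (2), three (1), dandelion (4) → 7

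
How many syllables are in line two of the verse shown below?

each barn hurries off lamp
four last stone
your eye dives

3

Line two: four(1) + last(1) + stone(1) = 3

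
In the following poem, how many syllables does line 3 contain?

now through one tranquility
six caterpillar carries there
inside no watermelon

7

Line 3: inside (2), no (1), watermelon (4) → 7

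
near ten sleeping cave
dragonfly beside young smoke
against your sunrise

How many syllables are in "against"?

2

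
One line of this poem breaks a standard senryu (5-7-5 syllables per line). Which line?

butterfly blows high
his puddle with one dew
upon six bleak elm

Line 2

Line 1: butterfly(3) + blows(1) + high(1) = 5 ✓
Line 2: his(1) + puddle(2) + with(1) + one(1) + dew(1) = 6 (expected 7)
Line 3: upon(2) + six(1) + bleak(1) + elm(1) = 5 ✓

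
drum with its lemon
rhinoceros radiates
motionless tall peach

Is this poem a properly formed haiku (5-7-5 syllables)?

Yes

Line 1: drum(1) + with(1) + its(1) + lemon(2) = 5 ✓
Line 2: rhinoceros(4) + radiates(3) = 7 ✓
Line 3: motionless(3) + tall(1) + peach(1) = 5 ✓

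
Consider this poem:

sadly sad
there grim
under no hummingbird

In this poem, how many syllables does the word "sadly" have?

2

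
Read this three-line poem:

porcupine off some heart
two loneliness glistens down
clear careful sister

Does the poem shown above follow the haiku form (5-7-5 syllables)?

Line 1: porcupine (3), off (1), some (1), heart (1) → 6 (expected 5)
Line 2: two (1), loneliness (3), glistens (2), down (1) → 7 ✓
Line 3: clear (1), careful (2), sister (2) → 5 ✓

No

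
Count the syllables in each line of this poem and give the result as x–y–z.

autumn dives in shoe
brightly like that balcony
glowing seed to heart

5–7–5

Line 1: autumn (2), dives (1), in (1), shoe (1) → 5
Line 2: brightly (2), like (1), that (1), balcony (3) → 7
Line 3: glowing (2), seed (1), to (1), heart (1) → 5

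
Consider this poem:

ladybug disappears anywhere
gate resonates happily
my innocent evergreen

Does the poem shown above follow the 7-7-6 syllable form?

Line 1: ladybug(3) + disappears(3) + anywhere(3) = 9 (expected 7)
Line 2: gate(1) + resonates(3) + happily(3) = 7 ✓
Line 3: my(1) + innocent(3) + evergreen(3) = 7 (expected 6)

No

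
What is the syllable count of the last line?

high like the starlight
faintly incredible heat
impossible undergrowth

7

The last line: impossible(4) + undergrowth(3) = 7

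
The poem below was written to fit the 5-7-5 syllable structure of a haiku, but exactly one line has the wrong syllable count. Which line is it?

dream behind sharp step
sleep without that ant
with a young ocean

The second line

Line 1: dream(1) + behind(2) + sharp(1) + step(1) = 5 ✓
Line 2: sleep(1) + without(2) + that(1) + ant(1) = 5 (expected 7)
Line 3: with(1) + a(1) + young(1) + ocean(2) = 5 ✓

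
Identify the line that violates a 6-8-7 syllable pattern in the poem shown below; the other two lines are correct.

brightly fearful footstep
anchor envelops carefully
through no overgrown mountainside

Line 1: "brightly fearful footstep": 2+2+2 = 6 ✓
Line 2: "anchor envelops carefully": 2+3+3 = 8 ✓
Line 3: "through no overgrown mountainside": 1+1+3+3 = 8 (expected 7)

The third line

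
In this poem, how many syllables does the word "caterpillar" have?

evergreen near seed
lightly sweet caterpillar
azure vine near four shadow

4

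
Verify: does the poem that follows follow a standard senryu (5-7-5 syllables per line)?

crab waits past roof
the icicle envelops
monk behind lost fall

No

Line 1: crab (1), waits (1), past (1), roof (1) → 4 (expected 5)
Line 2: the (1), icicle (3), envelops (3) → 7 ✓
Line 3: monk (1), behind (2), lost (1), fall (1) → 5 ✓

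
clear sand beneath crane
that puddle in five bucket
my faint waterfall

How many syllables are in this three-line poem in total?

Line 1: clear (1), sand (1), beneath (2), crane (1) → 5
Line 2: that (1), puddle (2), in (1), five (1), bucket (2) → 7
Line 3: my (1), faint (1), waterfall (3) → 5
Total: 5 + 7 + 5 = 17

17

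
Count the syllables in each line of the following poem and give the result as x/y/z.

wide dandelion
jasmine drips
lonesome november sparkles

Line 1: wide(1) + dandelion(4) = 5
Line 2: jasmine(2) + drips(1) = 3
Line 3: lonesome(2) + november(3) + sparkles(2) = 7

5/3/7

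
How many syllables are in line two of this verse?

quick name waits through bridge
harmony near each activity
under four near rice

Line two: "harmony near each activity": 3+1+1+4 = 9

9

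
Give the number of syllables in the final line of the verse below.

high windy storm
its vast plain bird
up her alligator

6

The final line: "up her alligator": 1+1+4 = 6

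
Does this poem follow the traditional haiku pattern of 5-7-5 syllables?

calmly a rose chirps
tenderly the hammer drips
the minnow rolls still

Yes

Line 1: calmly (2), a (1), rose (1), chirps (1) → 5 ✓
Line 2: tenderly (3), the (1), hammer (2), drips (1) → 7 ✓
Line 3: the (1), minnow (2), rolls (1), still (1) → 5 ✓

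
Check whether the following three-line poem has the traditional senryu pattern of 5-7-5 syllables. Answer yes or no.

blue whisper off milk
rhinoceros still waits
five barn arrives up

No

Line 1: "blue whisper off milk": 1+2+1+1 = 5 ✓
Line 2: "rhinoceros still waits": 4+1+1 = 6 (expected 7)
Line 3: "five barn arrives up": 1+1+2+1 = 5 ✓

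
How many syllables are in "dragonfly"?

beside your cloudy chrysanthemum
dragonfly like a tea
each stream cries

3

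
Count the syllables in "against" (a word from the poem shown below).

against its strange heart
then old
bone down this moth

2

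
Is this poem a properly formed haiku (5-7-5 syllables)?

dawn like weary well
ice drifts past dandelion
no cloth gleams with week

Yes

Line 1: dawn(1) + like(1) + weary(2) + well(1) = 5 ✓
Line 2: ice(1) + drifts(1) + past(1) + dandelion(4) = 7 ✓
Line 3: no(1) + cloth(1) + gleams(1) + with(1) + week(1) = 5 ✓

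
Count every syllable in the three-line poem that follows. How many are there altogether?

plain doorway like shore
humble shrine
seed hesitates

12

Line 1: "plain doorway like shore": 1+2+1+1 = 5
Line 2: "humble shrine": 2+1 = 3
Line 3: "seed hesitates": 1+3 = 4
Total: 5 + 3 + 4 = 12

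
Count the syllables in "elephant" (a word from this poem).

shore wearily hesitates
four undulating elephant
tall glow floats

3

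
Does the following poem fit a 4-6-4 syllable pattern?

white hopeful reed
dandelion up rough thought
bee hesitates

No

Line 1: white (1), hopeful (2), reed (1) → 4 ✓
Line 2: dandelion (4), up (1), rough (1), thought (1) → 7 (expected 6)
Line 3: bee (1), hesitates (3) → 4 ✓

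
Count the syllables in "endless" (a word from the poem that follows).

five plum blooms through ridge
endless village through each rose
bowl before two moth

2

"endless" has 2 syllables.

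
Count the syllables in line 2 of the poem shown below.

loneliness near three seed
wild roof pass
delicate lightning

3

Line 2: "wild roof pass": 1+1+1 = 3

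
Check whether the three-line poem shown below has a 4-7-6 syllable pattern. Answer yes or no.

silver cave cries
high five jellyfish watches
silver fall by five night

Line 1: "silver cave cries": 2+1+1 = 4 ✓
Line 2: "high five jellyfish watches": 1+1+3+2 = 7 ✓
Line 3: "silver fall by five night": 2+1+1+1+1 = 6 ✓

Yes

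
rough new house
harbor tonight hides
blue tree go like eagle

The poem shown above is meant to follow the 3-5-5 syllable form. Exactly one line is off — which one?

Line 1: rough(1) + new(1) + house(1) = 3 ✓
Line 2: harbor(2) + tonight(2) + hides(1) = 5 ✓
Line 3: blue(1) + tree(1) + go(1) + like(1) + eagle(2) = 6 (expected 5)

The third line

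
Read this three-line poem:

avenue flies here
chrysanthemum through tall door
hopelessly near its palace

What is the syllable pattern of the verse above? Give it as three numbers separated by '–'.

Line 1: avenue(3) + flies(1) + here(1) = 5
Line 2: chrysanthemum(4) + through(1) + tall(1) + door(1) = 7
Line 3: hopelessly(3) + near(1) + its(1) + palace(2) = 7

5–7–7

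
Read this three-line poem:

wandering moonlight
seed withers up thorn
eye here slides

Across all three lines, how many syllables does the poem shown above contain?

Line 1: wandering(3) + moonlight(2) = 5
Line 2: seed(1) + withers(2) + up(1) + thorn(1) = 5
Line 3: eye(1) + here(1) + slides(1) = 3
Total: 5 + 5 + 3 = 13

13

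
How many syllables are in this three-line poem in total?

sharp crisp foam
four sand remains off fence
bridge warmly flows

13

Line 1: sharp (1), crisp (1), foam (1) → 3
Line 2: four (1), sand (1), remains (2), off (1), fence (1) → 6
Line 3: bridge (1), warmly (2), flows (1) → 4
Total: 3 + 6 + 4 = 13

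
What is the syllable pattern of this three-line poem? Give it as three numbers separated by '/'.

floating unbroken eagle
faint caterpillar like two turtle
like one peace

Line 1: floating (2), unbroken (3), eagle (2) → 7
Line 2: faint (1), caterpillar (4), like (1), two (1), turtle (2) → 9
Line 3: like (1), one (1), peace (1) → 3

7/9/3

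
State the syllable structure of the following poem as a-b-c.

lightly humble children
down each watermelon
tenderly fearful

6-6-5

Line 1: "lightly humble children": 2+2+2 = 6
Line 2: "down each watermelon": 1+1+4 = 6
Line 3: "tenderly fearful": 3+2 = 5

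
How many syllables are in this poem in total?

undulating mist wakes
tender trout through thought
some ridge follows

15

Line 1: "undulating mist wakes": 4+1+1 = 6
Line 2: "tender trout through thought": 2+1+1+1 = 5
Line 3: "some ridge follows": 1+1+2 = 4
Total: 6 + 5 + 4 = 15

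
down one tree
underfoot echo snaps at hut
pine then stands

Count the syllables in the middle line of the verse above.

The middle line: "underfoot echo snaps at hut": 3+2+1+1+1 = 8

8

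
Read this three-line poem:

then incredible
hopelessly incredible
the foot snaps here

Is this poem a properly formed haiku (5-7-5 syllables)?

No

Line 1: then (1), incredible (4) → 5 ✓
Line 2: hopelessly (3), incredible (4) → 7 ✓
Line 3: the (1), foot (1), snaps (1), here (1) → 4 (expected 5)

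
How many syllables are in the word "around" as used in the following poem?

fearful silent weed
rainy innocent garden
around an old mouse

2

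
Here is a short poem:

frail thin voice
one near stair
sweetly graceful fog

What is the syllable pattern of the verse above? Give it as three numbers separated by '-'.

3-3-5

Line 1: frail(1) + thin(1) + voice(1) = 3
Line 2: one(1) + near(1) + stair(1) = 3
Line 3: sweetly(2) + graceful(2) + fog(1) = 5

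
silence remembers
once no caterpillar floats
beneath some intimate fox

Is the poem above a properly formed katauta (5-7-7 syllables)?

Yes

Line 1: silence(2) + remembers(3) = 5 ✓
Line 2: once(1) + no(1) + caterpillar(4) + floats(1) = 7 ✓
Line 3: beneath(2) + some(1) + intimate(3) + fox(1) = 7 ✓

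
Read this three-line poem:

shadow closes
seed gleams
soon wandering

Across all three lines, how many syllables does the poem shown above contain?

Line 1: "shadow closes": 2+2 = 4
Line 2: "seed gleams": 1+1 = 2
Line 3: "soon wandering": 1+3 = 4
Total: 4 + 2 + 4 = 10

10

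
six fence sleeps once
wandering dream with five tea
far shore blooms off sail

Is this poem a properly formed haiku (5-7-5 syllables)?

Line 1: six(1) + fence(1) + sleeps(1) + once(1) = 4 (expected 5)
Line 2: wandering(3) + dream(1) + with(1) + five(1) + tea(1) = 7 ✓
Line 3: far(1) + shore(1) + blooms(1) + off(1) + sail(1) = 5 ✓

No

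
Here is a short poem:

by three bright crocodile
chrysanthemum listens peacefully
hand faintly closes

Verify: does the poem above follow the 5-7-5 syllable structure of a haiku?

No

Line 1: "by three bright crocodile": 1+1+1+3 = 6 (expected 5)
Line 2: "chrysanthemum listens peacefully": 4+2+3 = 9 (expected 7)
Line 3: "hand faintly closes": 1+2+2 = 5 ✓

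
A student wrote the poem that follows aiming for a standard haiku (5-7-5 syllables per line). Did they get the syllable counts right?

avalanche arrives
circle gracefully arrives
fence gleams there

Line 1: "avalanche arrives": 3+2 = 5 ✓
Line 2: "circle gracefully arrives": 2+3+2 = 7 ✓
Line 3: "fence gleams there": 1+1+1 = 3 (expected 5)

No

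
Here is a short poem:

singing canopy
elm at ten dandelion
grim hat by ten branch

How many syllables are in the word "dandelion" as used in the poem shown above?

4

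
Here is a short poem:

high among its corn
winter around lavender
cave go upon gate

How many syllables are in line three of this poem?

Line three: cave (1), go (1), upon (2), gate (1) → 5

5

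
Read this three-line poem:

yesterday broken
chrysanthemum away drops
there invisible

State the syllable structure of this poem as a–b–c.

5–7–5

Line 1: yesterday (3), broken (2) → 5
Line 2: chrysanthemum (4), away (2), drops (1) → 7
Line 3: there (1), invisible (4) → 5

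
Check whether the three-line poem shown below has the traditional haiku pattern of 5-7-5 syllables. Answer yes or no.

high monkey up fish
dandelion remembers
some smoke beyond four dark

Line 1: "high monkey up fish": 1+2+1+1 = 5 ✓
Line 2: "dandelion remembers": 4+3 = 7 ✓
Line 3: "some smoke beyond four dark": 1+1+2+1+1 = 6 (expected 5)

No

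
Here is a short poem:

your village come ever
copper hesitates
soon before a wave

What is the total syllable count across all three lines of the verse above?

16

Line 1: "your village come ever": 1+2+1+2 = 6
Line 2: "copper hesitates": 2+3 = 5
Line 3: "soon before a wave": 1+2+1+1 = 5
Total: 6 + 5 + 5 = 16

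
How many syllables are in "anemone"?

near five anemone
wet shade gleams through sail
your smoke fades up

"anemone" has 4 syllables.

4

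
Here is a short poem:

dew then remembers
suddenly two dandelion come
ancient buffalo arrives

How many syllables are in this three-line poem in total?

Line 1: "dew then remembers": 1+1+3 = 5
Line 2: "suddenly two dandelion come": 3+1+4+1 = 9
Line 3: "ancient buffalo arrives": 2+3+2 = 7
Total: 5 + 9 + 7 = 21

21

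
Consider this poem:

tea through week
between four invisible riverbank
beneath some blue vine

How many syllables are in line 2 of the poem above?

Line 2: between(2) + four(1) + invisible(4) + riverbank(3) = 10

10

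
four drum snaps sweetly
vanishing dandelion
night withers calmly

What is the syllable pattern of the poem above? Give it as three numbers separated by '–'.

Line 1: four (1), drum (1), snaps (1), sweetly (2) → 5
Line 2: vanishing (3), dandelion (4) → 7
Line 3: night (1), withers (2), calmly (2) → 5

5–7–5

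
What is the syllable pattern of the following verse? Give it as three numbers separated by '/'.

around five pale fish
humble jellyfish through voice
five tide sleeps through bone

Line 1: around (2), five (1), pale (1), fish (1) → 5
Line 2: humble (2), jellyfish (3), through (1), voice (1) → 7
Line 3: five (1), tide (1), sleeps (1), through (1), bone (1) → 5

5/7/5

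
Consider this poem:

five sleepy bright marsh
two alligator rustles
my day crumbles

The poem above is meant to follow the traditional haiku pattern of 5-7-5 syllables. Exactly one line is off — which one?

The third line

Line 1: five (1), sleepy (2), bright (1), marsh (1) → 5 ✓
Line 2: two (1), alligator (4), rustles (2) → 7 ✓
Line 3: my (1), day (1), crumbles (2) → 4 (expected 5)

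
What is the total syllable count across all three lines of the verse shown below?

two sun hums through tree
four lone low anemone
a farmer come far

17

Line 1: "two sun hums through tree": 1+1+1+1+1 = 5
Line 2: "four lone low anemone": 1+1+1+4 = 7
Line 3: "a farmer come far": 1+2+1+1 = 5
Total: 5 + 7 + 5 = 17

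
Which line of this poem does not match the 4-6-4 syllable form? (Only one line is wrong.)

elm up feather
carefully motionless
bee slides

Line 1: elm (1), up (1), feather (2) → 4 ✓
Line 2: carefully (3), motionless (3) → 6 ✓
Line 3: bee (1), slides (1) → 2 (expected 4)

Line 3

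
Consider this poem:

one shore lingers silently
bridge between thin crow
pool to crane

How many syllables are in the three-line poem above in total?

Line 1: "one shore lingers silently": 1+1+2+3 = 7
Line 2: "bridge between thin crow": 1+2+1+1 = 5
Line 3: "pool to crane": 1+1+1 = 3
Total: 7 + 5 + 3 = 15

15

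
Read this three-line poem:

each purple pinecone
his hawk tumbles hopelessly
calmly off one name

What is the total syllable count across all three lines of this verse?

17

Line 1: each (1), purple (2), pinecone (2) → 5
Line 2: his (1), hawk (1), tumbles (2), hopelessly (3) → 7
Line 3: calmly (2), off (1), one (1), name (1) → 5
Total: 5 + 7 + 5 = 17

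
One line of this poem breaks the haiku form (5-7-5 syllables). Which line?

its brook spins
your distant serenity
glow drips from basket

Line 1: "its brook spins": 1+1+1 = 3 (expected 5)
Line 2: "your distant serenity": 1+2+4 = 7 ✓
Line 3: "glow drips from basket": 1+1+1+2 = 5 ✓

The first line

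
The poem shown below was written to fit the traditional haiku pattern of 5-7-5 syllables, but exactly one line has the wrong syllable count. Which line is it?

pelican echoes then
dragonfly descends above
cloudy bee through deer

Line 1

Line 1: "pelican echoes then": 3+2+1 = 6 (expected 5)
Line 2: "dragonfly descends above": 3+2+2 = 7 ✓
Line 3: "cloudy bee through deer": 2+1+1+1 = 5 ✓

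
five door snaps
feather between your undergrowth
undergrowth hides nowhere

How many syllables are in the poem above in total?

17

Line 1: five (1), door (1), snaps (1) → 3
Line 2: feather (2), between (2), your (1), undergrowth (3) → 8
Line 3: undergrowth (3), hides (1), nowhere (2) → 6
Total: 3 + 8 + 6 = 17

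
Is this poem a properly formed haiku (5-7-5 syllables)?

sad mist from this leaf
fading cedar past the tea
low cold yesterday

Yes

Line 1: sad (1), mist (1), from (1), this (1), leaf (1) → 5 ✓
Line 2: fading (2), cedar (2), past (1), the (1), tea (1) → 7 ✓
Line 3: low (1), cold (1), yesterday (3) → 5 ✓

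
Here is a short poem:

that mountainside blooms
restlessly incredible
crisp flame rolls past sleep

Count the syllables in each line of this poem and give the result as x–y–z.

5–7–5

Line 1: that(1) + mountainside(3) + blooms(1) = 5
Line 2: restlessly(3) + incredible(4) = 7
Line 3: crisp(1) + flame(1) + rolls(1) + past(1) + sleep(1) = 5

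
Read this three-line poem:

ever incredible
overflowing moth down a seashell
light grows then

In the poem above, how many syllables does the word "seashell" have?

"seashell" has 2 syllables.

2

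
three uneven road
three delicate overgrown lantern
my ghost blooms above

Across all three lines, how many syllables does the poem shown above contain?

19

Line 1: three(1) + uneven(3) + road(1) = 5
Line 2: three(1) + delicate(3) + overgrown(3) + lantern(2) = 9
Line 3: my(1) + ghost(1) + blooms(1) + above(2) = 5
Total: 5 + 9 + 5 = 19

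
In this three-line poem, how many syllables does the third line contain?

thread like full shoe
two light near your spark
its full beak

3

The third line: its(1) + full(1) + beak(1) = 3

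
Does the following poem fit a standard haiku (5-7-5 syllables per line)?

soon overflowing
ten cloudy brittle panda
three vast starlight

Line 1: "soon overflowing": 1+4 = 5 ✓
Line 2: "ten cloudy brittle panda": 1+2+2+2 = 7 ✓
Line 3: "three vast starlight": 1+1+2 = 4 (expected 5)

No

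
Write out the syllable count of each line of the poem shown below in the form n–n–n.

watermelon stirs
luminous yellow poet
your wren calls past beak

Line 1: watermelon (4), stirs (1) → 5
Line 2: luminous (3), yellow (2), poet (2) → 7
Line 3: your (1), wren (1), calls (1), past (1), beak (1) → 5

5–7–5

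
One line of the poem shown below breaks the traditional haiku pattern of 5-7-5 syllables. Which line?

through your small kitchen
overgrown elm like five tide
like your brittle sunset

Line 1: through(1) + your(1) + small(1) + kitchen(2) = 5 ✓
Line 2: overgrown(3) + elm(1) + like(1) + five(1) + tide(1) = 7 ✓
Line 3: like(1) + your(1) + brittle(2) + sunset(2) = 6 (expected 5)

Line 3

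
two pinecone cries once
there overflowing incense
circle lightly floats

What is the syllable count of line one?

5

Line one: "two pinecone cries once": 1+2+1+1 = 5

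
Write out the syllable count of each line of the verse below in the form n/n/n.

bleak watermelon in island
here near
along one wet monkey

8/2/6

Line 1: bleak (1), watermelon (4), in (1), island (2) → 8
Line 2: here (1), near (1) → 2
Line 3: along (2), one (1), wet (1), monkey (2) → 6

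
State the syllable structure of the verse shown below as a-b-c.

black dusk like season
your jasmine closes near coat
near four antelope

5-7-5

Line 1: "black dusk like season": 1+1+1+2 = 5
Line 2: "your jasmine closes near coat": 1+2+2+1+1 = 7
Line 3: "near four antelope": 1+1+3 = 5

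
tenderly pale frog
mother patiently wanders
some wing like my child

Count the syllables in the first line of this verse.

The first line: tenderly(3) + pale(1) + frog(1) = 5

5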